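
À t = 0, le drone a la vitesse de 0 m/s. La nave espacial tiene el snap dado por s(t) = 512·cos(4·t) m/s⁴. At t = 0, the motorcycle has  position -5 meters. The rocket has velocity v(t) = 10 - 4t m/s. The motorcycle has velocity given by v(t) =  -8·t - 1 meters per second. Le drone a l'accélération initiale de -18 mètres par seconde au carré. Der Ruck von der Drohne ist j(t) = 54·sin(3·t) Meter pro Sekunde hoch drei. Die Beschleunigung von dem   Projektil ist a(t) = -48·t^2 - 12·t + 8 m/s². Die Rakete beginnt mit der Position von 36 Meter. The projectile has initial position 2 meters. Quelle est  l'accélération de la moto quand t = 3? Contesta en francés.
Pour résoudre ceci, nous devons prendre 1 dérivée de notre équation de la vitesse v(t) = -8·t - 1. En prenant d/dt de v(t), nous trouvons a(t) = -8. En utilisant a(t) = -8 et en substituant t = 3, nous trouvons a = -8.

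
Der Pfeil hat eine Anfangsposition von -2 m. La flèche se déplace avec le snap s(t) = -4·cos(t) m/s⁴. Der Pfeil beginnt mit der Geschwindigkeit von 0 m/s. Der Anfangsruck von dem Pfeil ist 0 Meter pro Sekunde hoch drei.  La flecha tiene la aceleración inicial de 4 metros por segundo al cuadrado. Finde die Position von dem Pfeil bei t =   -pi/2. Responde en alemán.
Um dies zu lösen, müssen wir 4 Stammfunktionen unserer Gleichung für den Snap s(t) = -4·cos(t) finden. Das Integral von dem Snap ist der Ruck. Mit j(0) = 0 erhalten wir j(t) = -4·sin(t). Mit ∫j(t)dt und Anwendung von a(0) = 4, finden wir a(t) = 4·cos(t). Das Integral von der Beschleunigung, mit v(0) = 0, ergibt die Geschwindigkeit: v(t) = 4·sin(t). Durch Integration von der Geschwindigkeit und Verwendung der Anfangsbedingung x(0) = -2, erhalten wir x(t) = 2 - 4·cos(t). Mit x(t) = 2 - 4·cos(t) und Einsetzen von t = -pi/2, finden wir x = 2.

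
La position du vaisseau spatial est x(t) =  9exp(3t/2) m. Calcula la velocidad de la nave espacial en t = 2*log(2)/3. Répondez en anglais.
We must differentiate our position equation x(t) = 9·exp(3·t/2) 1 time. Taking d/dt of x(t), we find v(t) = 27·exp(3·t/2)/2. We have velocity v(t) = 27·exp(3·t/2)/2. Substituting t = 2*log(2)/3: v(2*log(2)/3) = 27.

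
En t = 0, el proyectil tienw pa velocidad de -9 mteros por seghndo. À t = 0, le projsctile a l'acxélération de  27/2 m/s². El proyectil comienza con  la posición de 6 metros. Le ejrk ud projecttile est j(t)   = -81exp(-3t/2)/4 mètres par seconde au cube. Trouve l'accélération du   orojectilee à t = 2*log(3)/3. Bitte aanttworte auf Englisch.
To find the answer, we compute 1 antiderivative of j(t) = -81·exp(-3·t/2)/4. Taking ∫j(t)dt and applying a(0) = 27/2, we find a(t) = 27·exp(-3·t/2)/2. Using a(t) = 27·exp(-3·t/2)/2 and substituting t = 2*log(3)/3, we find a = 9/2.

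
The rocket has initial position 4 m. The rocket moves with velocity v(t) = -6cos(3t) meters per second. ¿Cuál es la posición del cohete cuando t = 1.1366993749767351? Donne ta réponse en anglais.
To find the answer, we compute 1 antiderivative of v(t) = -6·cos(3·t). Taking ∫v(t)dt and applying x(0) = 4, we find x(t) = 4 - 2·sin(3·t). Using x(t) = 4 - 2·sin(3·t) and substituting t = 1.1366993749767351, we find x = 4.53058151222282.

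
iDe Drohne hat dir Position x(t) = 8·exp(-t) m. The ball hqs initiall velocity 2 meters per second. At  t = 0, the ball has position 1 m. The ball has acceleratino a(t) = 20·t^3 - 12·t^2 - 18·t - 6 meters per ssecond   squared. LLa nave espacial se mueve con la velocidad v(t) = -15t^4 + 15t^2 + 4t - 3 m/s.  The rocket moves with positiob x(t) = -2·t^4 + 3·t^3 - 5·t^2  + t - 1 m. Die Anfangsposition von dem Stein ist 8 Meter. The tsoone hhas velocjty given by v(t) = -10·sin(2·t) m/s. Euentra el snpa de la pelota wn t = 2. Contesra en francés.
Nous devons dériver notre équation de l'accélération a(t) = 20·t^3 - 12·t^2 - 18·t - 6 2 fois. La dérivée de l'accélération donne le jerk: j(t) = 60·t^2 - 24·t - 18. La dérivée du jerk donne le snap: s(t) = 120·t - 24. Nous avons le snap s(t) = 120·t - 24. En substituant t = 2: s(2) = 216.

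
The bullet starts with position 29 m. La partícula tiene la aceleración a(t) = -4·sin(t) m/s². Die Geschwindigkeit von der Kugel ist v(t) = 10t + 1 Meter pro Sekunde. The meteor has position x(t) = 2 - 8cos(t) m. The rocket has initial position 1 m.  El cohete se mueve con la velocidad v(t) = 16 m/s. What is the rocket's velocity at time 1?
From the given velocity equation v(t) = 16, we substitute t = 1 to get v = 16.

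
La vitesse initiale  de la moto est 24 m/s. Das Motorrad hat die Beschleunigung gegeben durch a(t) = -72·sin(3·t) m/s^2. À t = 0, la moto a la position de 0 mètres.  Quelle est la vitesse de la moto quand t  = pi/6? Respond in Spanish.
Partiendo de la aceleración a(t) = -72·sin(3·t), tomamos 1 integral. La antiderivada de la aceleración, con v(0) = 24, da la velocidad: v(t) = 24·cos(3·t). Usando v(t) = 24·cos(3·t) y sustituyendo t = pi/6, encontramos v = 0.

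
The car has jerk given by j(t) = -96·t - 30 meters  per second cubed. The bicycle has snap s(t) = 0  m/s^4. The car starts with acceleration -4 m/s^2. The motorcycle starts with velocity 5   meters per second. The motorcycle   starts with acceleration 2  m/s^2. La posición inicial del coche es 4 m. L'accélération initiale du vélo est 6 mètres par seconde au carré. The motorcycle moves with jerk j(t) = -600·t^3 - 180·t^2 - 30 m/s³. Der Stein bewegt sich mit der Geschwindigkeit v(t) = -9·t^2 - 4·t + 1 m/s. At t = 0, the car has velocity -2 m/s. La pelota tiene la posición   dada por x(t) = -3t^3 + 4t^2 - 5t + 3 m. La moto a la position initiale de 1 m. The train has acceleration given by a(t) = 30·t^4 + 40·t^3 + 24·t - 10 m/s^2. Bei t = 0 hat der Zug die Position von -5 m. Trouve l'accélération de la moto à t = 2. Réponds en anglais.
To find the answer, we compute 1 antiderivative of j(t) = -600·t^3 - 180·t^2 - 30. The antiderivative of jerk, with a(0) = 2, gives acceleration: a(t) = -150·t^4 - 60·t^3 - 30·t + 2. From the given acceleration equation a(t) = -150·t^4 - 60·t^3 - 30·t + 2, we substitute t = 2 to get a = -2938.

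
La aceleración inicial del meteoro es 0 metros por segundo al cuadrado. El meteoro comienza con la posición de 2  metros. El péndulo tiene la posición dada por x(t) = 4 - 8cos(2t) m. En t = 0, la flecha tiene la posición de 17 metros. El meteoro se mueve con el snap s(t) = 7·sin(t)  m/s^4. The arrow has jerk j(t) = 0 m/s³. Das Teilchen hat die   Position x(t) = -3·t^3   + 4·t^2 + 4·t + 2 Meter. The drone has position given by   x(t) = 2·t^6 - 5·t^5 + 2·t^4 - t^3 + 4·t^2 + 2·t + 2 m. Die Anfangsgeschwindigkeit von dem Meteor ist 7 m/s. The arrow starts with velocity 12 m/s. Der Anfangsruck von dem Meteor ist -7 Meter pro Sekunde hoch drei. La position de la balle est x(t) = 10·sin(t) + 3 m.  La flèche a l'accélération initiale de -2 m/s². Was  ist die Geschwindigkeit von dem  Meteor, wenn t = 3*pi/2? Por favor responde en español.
Para resolver esto, necesitamos tomar 3 antiderivadas de nuestra ecuación del snap s(t) = 7·sin(t). Integrando el snap y usando la condición inicial j(0) = -7, obtenemos j(t) = -7·cos(t). La antiderivada de la sacudida es la aceleración. Usando a(0) = 0, obtenemos a(t) = -7·sin(t). La integral de la aceleración es la velocidad. Usando v(0) = 7, obtenemos v(t) = 7·cos(t). De la ecuación de la velocidad v(t) = 7·cos(t), sustituimos t = 3*pi/2 para obtener v = 0.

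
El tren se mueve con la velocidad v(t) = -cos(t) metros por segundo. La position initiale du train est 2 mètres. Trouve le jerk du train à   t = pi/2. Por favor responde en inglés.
Starting from velocity v(t) = -cos(t), we take 2 derivatives. The derivative of velocity gives acceleration: a(t) = sin(t). The derivative of acceleration gives jerk: j(t) = cos(t). We have jerk j(t) = cos(t). Substituting t = pi/2: j(pi/2) = 0.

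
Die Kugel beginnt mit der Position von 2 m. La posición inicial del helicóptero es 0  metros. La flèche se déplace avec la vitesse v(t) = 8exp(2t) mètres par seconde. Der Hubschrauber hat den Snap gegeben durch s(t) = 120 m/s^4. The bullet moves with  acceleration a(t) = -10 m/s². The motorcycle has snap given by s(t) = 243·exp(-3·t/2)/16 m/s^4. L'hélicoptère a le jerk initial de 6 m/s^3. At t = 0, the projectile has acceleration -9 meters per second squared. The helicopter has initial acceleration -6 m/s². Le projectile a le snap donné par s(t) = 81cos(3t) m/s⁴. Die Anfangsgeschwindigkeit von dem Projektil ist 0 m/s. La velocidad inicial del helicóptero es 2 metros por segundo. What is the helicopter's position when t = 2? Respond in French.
En partant du snap s(t) = 120, nous prenons 4 intégrales. En prenant ∫s(t)dt et en appliquant j(0) = 6, nous trouvons j(t) = 120·t + 6. L'intégrale du jerk est l'accélération. En utilisant a(0) = -6, nous obtenons a(t) = 60·t^2 + 6·t - 6. En prenant ∫a(t)dt et en appliquant v(0) = 2, nous trouvons v(t) = 20·t^3 + 3·t^2 - 6·t + 2. En intégrant la vitesse et en utilisant la condition initiale x(0) = 0, nous obtenons x(t) = 5·t^4 + t^3 - 3·t^2 + 2·t. En utilisant x(t) = 5·t^4 + t^3 - 3·t^2 + 2·t et en substituant t = 2, nous trouvons x = 80.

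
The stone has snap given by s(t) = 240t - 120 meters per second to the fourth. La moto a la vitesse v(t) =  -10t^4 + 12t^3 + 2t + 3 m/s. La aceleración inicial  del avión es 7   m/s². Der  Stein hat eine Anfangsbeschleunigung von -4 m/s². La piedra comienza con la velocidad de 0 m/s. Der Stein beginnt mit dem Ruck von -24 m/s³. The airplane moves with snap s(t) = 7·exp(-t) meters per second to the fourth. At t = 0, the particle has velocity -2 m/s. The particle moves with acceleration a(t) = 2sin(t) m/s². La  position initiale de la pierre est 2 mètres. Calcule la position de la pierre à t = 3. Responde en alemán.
Ausgehend von dem Snap s(t) = 240·t - 120, nehmen wir 4 Stammfunktionen. Das Integral von dem Snap, mit j(0) = -24, ergibt den Ruck: j(t) = 120·t^2 - 120·t - 24. Mit ∫j(t)dt und Anwendung von a(0) = -4, finden wir a(t) = 40·t^3 - 60·t^2 - 24·t - 4. Mit ∫a(t)dt und Anwendung von v(0) = 0, finden wir v(t) = 2·t·(5·t^3 - 10·t^2 - 6·t - 2). Durch Integration von der Geschwindigkeit und Verwendung der Anfangsbedingung x(0) = 2, erhalten wir x(t) = 2·t^5 - 5·t^4 - 4·t^3 - 2·t^2 + 2. Aus der Gleichung für die Position x(t) = 2·t^5 - 5·t^4 - 4·t^3 - 2·t^2 + 2, setzen wir t = 3 ein und erhalten x = -43.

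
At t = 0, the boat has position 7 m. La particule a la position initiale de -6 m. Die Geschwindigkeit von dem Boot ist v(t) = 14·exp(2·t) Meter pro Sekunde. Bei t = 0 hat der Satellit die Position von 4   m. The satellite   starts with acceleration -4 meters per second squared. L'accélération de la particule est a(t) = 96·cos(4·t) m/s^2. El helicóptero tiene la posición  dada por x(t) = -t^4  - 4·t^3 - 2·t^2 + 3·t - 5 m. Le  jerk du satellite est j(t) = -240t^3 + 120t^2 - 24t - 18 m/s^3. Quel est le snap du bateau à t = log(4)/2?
En partant de la vitesse v(t) = 14·exp(2·t), nous prenons 3 dérivées. En dérivant la vitesse, nous obtenons l'accélération: a(t) = 28·exp(2·t). En dérivant l'accélération, nous obtenons le jerk: j(t) = 56·exp(2·t). La dérivée du jerk donne le snap: s(t) = 112·exp(2·t). En utilisant s(t) = 112·exp(2·t) et en substituant t = log(4)/2, nous trouvons s = 448.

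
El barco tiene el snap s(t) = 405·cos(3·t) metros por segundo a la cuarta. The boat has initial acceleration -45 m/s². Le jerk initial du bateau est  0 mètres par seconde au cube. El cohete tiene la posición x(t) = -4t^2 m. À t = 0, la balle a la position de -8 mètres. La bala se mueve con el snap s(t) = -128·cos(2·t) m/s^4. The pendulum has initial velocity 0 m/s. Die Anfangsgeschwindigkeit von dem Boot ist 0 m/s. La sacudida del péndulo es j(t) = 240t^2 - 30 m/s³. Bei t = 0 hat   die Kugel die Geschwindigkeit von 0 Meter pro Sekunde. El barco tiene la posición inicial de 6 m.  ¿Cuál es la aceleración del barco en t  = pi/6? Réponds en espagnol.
Partiendo del snap s(t) = 405·cos(3·t), tomamos 2 antiderivadas. Integrando el snap y usando la condición inicial j(0) = 0, obtenemos j(t) = 135·sin(3·t). La antiderivada de la sacudida, con a(0) = -45, da la aceleración: a(t) = -45·cos(3·t). Tenemos la aceleración a(t) = -45·cos(3·t). Sustituyendo t = pi/6: a(pi/6) = 0.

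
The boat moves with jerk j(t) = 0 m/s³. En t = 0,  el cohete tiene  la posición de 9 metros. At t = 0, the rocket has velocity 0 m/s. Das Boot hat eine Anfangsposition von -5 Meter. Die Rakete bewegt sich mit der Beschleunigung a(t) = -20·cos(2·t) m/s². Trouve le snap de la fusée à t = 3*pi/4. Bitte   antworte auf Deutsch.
Um dies zu lösen, müssen wir 2 Ableitungen unserer Gleichung für die Beschleunigung a(t) = -20·cos(2·t) nehmen. Durch Ableiten von der Beschleunigung erhalten wir den Ruck: j(t) = 40·sin(2·t). Durch Ableiten von dem Ruck erhalten wir den Snap: s(t) = 80·cos(2·t). Mit s(t) = 80·cos(2·t) und Einsetzen von t = 3*pi/4, finden wir s = 0.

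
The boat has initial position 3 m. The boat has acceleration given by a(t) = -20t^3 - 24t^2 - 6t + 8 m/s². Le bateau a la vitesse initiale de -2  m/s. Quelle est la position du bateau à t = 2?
En partant de l'accélération a(t) = -20·t^3 - 24·t^2 - 6·t + 8, nous prenons 2 intégrales. L'intégrale de l'accélération, avec v(0) = -2, donne la vitesse: v(t) = -5·t^4 - 8·t^3 - 3·t^2 + 8·t - 2. En prenant ∫v(t)dt et en appliquant x(0) = 3, nous trouvons x(t) = -t^5 - 2·t^4 - t^3 + 4·t^2 - 2·t + 3. En utilisant x(t) = -t^5 - 2·t^4 - t^3 + 4·t^2 - 2·t + 3 et en substituant t = 2, nous trouvons x = -57.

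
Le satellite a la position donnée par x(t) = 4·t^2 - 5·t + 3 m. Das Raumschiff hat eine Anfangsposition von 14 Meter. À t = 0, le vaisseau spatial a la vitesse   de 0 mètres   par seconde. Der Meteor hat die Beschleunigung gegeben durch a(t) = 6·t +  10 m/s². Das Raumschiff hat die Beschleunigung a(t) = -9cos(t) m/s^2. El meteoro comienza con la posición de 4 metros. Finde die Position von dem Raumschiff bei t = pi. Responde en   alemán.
Wir müssen das Integral unserer Gleichung für die Beschleunigung a(t) = -9·cos(t) 2-mal finden. Durch Integration von der Beschleunigung und Verwendung der Anfangsbedingung v(0) = 0, erhalten wir v(t) = -9·sin(t). Mit ∫v(t)dt und Anwendung von x(0) = 14, finden wir x(t) = 9·cos(t) + 5. Mit x(t) = 9·cos(t) + 5 und Einsetzen von t = pi, finden wir x = -4.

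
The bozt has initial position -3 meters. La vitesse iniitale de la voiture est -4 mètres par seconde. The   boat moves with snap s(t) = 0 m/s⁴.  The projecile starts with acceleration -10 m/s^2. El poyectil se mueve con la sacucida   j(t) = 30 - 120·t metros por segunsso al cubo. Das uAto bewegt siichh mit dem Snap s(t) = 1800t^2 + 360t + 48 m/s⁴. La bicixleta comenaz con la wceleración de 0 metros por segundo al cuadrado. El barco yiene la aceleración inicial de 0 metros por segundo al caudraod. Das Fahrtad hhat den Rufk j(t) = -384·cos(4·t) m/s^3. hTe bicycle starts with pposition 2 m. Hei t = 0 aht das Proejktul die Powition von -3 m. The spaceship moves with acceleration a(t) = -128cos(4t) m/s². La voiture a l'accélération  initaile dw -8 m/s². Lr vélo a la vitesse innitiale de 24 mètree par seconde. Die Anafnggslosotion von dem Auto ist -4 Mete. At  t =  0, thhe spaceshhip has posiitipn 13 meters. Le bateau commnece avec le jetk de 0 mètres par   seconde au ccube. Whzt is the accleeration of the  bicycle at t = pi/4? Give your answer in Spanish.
Necesitamos integrar nuestra ecuación de la sacudida j(t) = -384·cos(4·t) 1 vez. La antiderivada de la sacudida es la aceleración. Usando a(0) = 0, obtenemos a(t) = -96·sin(4·t). Usando a(t) = -96·sin(4·t) y sustituyendo t = pi/4, encontramos a = 0.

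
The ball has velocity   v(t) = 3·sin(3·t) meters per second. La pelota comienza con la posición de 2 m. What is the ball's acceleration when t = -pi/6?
To solve this, we need to take 1 derivative of our velocity equation v(t) = 3·sin(3·t). The derivative of velocity gives acceleration: a(t) = 9·cos(3·t). From the given acceleration equation a(t) = 9·cos(3·t), we substitute t = -pi/6 to get a = 0.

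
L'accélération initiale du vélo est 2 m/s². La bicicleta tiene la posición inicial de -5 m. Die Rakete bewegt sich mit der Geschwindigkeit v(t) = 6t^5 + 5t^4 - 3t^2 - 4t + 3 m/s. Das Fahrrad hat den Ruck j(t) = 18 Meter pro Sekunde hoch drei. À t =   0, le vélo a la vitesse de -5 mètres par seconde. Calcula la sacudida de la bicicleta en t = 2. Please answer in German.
Aus der Gleichung für den Ruck j(t) = 18, setzen wir t = 2 ein und erhalten j = 18.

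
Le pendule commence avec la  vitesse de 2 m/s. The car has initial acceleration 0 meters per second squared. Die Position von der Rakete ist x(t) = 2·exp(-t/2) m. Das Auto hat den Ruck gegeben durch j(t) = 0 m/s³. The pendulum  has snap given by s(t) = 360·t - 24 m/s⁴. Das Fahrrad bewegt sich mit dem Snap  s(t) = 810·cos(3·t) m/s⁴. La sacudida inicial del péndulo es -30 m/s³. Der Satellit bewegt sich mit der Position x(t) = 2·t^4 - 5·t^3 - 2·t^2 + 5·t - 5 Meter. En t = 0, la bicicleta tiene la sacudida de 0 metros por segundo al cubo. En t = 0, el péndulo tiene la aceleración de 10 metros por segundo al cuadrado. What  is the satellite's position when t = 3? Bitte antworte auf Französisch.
De l'équation de la position x(t) = 2·t^4 - 5·t^3 - 2·t^2 + 5·t - 5, nous substituons t = 3 pour obtenir x = 19.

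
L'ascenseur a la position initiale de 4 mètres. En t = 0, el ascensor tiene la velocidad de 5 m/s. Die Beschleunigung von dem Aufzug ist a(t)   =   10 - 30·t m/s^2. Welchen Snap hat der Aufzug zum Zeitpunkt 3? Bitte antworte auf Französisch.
Nous devons dériver notre équation de l'accélération a(t) = 10 - 30·t 2 fois. La dérivée de l'accélération donne le jerk: j(t) = -30. La dérivée du jerk donne le snap: s(t) = 0. De l'équation du snap s(t) = 0, nous substituons t = 3 pour obtenir s = 0.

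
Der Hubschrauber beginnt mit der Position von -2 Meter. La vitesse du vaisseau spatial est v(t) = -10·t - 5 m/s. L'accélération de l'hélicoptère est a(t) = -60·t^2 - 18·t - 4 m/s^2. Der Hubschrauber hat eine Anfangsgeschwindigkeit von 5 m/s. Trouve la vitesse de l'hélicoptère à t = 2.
Pour résoudre ceci, nous devons prendre 1 primitive de notre équation de l'accélération a(t) = -60·t^2 - 18·t - 4. En intégrant l'accélération et en utilisant la condition initiale v(0) = 5, nous obtenons v(t) = -20·t^3 - 9·t^2 - 4·t + 5. En utilisant v(t) = -20·t^3 - 9·t^2 - 4·t + 5 et en substituant t = 2, nous trouvons v = -199.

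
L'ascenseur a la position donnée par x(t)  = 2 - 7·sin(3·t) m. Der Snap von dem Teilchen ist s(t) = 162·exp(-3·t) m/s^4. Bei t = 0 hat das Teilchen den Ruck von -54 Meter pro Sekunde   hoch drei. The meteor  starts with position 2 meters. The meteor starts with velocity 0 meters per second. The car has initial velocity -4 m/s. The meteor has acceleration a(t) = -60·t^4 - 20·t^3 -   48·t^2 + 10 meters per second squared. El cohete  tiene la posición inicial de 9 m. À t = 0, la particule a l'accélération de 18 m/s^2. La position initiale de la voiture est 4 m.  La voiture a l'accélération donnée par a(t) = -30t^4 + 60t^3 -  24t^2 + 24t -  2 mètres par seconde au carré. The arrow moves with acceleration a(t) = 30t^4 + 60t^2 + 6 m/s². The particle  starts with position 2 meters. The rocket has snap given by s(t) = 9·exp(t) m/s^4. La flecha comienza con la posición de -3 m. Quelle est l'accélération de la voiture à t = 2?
De l'équation de l'accélération a(t) = -30·t^4 + 60·t^3 - 24·t^2 + 24·t - 2, nous substituons t = 2 pour obtenir a = -50.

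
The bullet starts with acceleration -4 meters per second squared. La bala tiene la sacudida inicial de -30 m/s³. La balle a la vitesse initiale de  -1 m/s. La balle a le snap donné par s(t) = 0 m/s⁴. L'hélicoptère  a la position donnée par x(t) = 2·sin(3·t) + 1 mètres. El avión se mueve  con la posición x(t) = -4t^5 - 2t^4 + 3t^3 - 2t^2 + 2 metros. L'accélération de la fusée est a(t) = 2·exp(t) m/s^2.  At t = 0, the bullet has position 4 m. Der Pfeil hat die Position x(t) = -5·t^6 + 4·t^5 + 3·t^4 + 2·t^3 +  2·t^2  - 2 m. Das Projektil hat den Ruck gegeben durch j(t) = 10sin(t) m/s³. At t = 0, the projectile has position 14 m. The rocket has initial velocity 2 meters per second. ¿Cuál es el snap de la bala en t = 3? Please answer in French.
En utilisant s(t) = 0 et en substituant t = 3, nous trouvons s = 0.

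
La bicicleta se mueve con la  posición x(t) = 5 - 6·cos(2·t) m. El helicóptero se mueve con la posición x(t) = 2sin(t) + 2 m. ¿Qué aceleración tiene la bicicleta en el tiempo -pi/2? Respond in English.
We must differentiate our position equation x(t) = 5 - 6·cos(2·t) 2 times. Taking d/dt of x(t), we find v(t) = 12·sin(2·t). The derivative of velocity gives acceleration: a(t) = 24·cos(2·t). Using a(t) = 24·cos(2·t) and substituting t = -pi/2, we find a = -24.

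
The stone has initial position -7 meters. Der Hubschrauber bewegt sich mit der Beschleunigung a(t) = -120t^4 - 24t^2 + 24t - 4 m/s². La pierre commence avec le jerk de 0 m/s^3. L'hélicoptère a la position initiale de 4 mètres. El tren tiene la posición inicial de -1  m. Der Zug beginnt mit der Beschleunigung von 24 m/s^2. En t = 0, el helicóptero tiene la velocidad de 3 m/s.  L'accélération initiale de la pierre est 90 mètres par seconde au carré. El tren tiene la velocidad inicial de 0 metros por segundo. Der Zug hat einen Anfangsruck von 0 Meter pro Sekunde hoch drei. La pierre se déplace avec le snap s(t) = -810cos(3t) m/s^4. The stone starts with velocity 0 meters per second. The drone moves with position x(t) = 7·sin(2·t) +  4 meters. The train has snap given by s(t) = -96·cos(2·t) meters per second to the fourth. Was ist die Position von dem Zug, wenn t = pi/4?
Ausgehend von dem Snap s(t) = -96·cos(2·t), nehmen wir 4 Stammfunktionen. Die Stammfunktion von dem Snap, mit j(0) = 0, ergibt den Ruck: j(t) = -48·sin(2·t). Das Integral von dem Ruck, mit a(0) = 24, ergibt die Beschleunigung: a(t) = 24·cos(2·t). Durch Integration von der Beschleunigung und Verwendung der Anfangsbedingung v(0) = 0, erhalten wir v(t) = 12·sin(2·t). Das Integral von der Geschwindigkeit ist die Position. Mit x(0) = -1 erhalten wir x(t) = 5 - 6·cos(2·t). Aus der Gleichung für die Position x(t) = 5 - 6·cos(2·t), setzen wir t = pi/4 ein und erhalten x = 5.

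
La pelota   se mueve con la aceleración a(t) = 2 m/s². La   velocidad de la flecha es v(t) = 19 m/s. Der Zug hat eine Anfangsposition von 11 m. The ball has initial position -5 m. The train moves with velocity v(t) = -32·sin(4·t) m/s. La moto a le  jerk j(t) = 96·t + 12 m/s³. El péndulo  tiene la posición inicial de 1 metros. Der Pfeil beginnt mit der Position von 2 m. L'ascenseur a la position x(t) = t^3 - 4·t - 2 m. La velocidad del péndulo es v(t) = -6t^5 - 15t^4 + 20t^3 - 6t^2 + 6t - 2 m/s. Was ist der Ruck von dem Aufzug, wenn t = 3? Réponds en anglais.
Starting from position x(t) = t^3 - 4·t - 2, we take 3 derivatives. Taking d/dt of x(t), we find v(t) = 3·t^2 - 4. The derivative of velocity gives acceleration: a(t) = 6·t. Taking d/dt of a(t), we find j(t) = 6. We have jerk j(t) = 6. Substituting t = 3: j(3) = 6.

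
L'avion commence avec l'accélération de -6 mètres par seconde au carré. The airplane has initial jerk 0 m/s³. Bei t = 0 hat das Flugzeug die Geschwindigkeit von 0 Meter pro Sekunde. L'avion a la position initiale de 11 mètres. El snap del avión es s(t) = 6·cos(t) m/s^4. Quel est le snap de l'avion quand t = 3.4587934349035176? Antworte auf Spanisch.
De la ecuación del snap s(t) = 6·cos(t), sustituimos t = 3.4587934349035176 para obtener s = -5.70067343161792.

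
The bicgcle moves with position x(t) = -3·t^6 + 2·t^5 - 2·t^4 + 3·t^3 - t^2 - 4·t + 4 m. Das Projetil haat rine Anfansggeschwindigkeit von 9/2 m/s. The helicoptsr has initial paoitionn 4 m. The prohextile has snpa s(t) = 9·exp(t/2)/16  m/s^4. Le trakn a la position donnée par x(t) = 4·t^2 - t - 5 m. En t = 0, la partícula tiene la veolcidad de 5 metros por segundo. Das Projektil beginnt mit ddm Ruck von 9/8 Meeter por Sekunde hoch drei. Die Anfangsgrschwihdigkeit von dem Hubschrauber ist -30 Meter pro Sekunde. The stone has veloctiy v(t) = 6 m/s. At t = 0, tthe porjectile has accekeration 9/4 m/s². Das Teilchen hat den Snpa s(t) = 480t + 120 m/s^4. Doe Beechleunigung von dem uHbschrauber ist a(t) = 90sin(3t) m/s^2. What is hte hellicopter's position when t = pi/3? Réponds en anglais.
We must find the antiderivative of our acceleration equation a(t) = 90·sin(3·t) 2 times. Integrating acceleration and using the initial condition v(0) = -30, we get v(t) = -30·cos(3·t). The antiderivative of velocity, with x(0) = 4, gives position: x(t) = 4 - 10·sin(3·t). We have position x(t) = 4 - 10·sin(3·t). Substituting t = pi/3: x(pi/3) = 4.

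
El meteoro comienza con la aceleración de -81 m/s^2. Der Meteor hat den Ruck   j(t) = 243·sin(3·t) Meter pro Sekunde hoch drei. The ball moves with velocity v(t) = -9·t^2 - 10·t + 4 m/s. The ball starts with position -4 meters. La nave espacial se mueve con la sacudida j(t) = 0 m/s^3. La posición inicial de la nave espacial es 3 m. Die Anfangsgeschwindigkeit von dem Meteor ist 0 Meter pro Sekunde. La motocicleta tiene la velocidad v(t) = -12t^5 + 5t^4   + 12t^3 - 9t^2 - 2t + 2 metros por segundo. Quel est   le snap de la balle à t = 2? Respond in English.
We must differentiate our velocity equation v(t) = -9·t^2 - 10·t + 4 3 times. The derivative of velocity gives acceleration: a(t) = -18·t - 10. Taking d/dt of a(t), we find j(t) = -18. Taking d/dt of j(t), we find s(t) = 0. We have snap s(t) = 0. Substituting t = 2: s(2) = 0.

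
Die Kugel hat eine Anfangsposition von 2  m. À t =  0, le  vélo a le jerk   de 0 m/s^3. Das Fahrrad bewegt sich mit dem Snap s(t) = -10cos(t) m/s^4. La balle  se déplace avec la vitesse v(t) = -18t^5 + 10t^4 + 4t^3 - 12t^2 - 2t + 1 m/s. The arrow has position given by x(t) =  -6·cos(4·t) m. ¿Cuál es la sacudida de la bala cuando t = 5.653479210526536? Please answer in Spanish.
Para resolver esto, necesitamos tomar 2 derivadas de nuestra ecuación de la velocidad v(t) = -18·t^5 + 10·t^4 + 4·t^3 - 12·t^2 - 2·t + 1. Tomando d/dt de v(t), encontramos a(t) = -90·t^4 + 40·t^3 + 12·t^2 - 24·t - 2. Tomando d/dt de a(t), encontramos j(t) = -360·t^3 + 120·t^2 + 24·t - 24. Tenemos la sacudida j(t) = -360·t^3 + 120·t^2 + 24·t - 24. Sustituyendo t = 5.653479210526536: j(5.653479210526536) = -61103.2864220580.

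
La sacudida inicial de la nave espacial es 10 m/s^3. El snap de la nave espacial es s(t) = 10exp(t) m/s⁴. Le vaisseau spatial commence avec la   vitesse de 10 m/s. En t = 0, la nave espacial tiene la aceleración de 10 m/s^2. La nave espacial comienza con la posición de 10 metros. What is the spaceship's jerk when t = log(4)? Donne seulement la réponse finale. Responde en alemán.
j(log(4)) = 40.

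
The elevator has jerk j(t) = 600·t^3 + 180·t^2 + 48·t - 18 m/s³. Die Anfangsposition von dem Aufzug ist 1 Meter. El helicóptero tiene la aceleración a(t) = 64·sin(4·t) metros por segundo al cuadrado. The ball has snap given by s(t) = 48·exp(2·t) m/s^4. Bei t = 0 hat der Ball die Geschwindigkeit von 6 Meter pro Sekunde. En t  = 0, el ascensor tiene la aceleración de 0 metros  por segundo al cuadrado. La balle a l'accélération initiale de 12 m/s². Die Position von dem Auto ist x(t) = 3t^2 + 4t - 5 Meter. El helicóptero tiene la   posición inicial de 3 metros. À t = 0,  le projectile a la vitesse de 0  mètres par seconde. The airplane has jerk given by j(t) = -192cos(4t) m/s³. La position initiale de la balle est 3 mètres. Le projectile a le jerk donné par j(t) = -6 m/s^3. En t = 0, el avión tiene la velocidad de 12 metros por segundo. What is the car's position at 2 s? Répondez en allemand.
Wir haben die Position x(t) = 3·t^2 + 4·t - 5. Durch Einsetzen von t = 2: x(2) = 15.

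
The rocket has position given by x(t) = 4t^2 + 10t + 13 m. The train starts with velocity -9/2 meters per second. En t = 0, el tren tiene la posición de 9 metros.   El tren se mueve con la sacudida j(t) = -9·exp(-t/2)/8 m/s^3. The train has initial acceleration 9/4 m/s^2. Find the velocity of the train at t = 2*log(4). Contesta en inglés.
We need to integrate our jerk equation j(t) = -9·exp(-t/2)/8 2 times. The antiderivative of jerk is acceleration. Using a(0) = 9/4, we get a(t) = 9·exp(-t/2)/4. Integrating acceleration and using the initial condition v(0) = -9/2, we get v(t) = -9·exp(-t/2)/2. We have velocity v(t) = -9·exp(-t/2)/2. Substituting t = 2*log(4): v(2*log(4)) = -9/8.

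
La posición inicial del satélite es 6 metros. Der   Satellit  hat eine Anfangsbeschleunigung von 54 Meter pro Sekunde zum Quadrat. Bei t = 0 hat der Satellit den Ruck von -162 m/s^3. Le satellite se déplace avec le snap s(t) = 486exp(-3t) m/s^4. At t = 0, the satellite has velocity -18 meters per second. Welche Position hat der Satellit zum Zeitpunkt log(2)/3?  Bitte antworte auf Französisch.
Pour résoudre ceci, nous devons prendre 4 primitives de notre équation du snap s(t) = 486·exp(-3·t). En prenant ∫s(t)dt et en appliquant j(0) = -162, nous trouvons j(t) = -162·exp(-3·t). En prenant ∫j(t)dt et en appliquant a(0) = 54, nous trouvons a(t) = 54·exp(-3·t). L'intégrale de l'accélération, avec v(0) = -18, donne la vitesse: v(t) = -18·exp(-3·t). En prenant ∫v(t)dt et en appliquant x(0) = 6, nous trouvons x(t) = 6·exp(-3·t). De l'équation de la position x(t) = 6·exp(-3·t), nous substituons t = log(2)/3 pour obtenir x = 3.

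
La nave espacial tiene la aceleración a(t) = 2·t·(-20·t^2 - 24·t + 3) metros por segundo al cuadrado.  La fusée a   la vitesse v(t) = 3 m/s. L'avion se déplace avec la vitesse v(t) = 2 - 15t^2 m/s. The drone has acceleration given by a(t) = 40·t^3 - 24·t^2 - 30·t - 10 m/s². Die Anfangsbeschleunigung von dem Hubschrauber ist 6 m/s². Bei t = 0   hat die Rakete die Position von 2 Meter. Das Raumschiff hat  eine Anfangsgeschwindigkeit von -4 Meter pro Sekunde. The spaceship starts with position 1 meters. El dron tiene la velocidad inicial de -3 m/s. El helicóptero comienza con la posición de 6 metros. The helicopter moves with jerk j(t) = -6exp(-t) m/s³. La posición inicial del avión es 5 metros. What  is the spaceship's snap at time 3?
We must differentiate our acceleration equation a(t) = 2·t·(-20·t^2 - 24·t + 3) 2 times. The derivative of acceleration gives jerk: j(t) = -40·t^2 + 2·t·(-40·t - 24) - 48·t + 6. Differentiating jerk, we get snap: s(t) = -240·t - 96. We have snap s(t) = -240·t - 96. Substituting t = 3: s(3) = -816.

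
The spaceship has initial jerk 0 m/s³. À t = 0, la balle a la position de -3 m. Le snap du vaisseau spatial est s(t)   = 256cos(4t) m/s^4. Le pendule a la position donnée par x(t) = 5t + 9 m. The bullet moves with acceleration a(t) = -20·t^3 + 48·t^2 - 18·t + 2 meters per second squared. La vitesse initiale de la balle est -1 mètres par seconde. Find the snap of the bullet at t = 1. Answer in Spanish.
Para resolver esto, necesitamos tomar 2 derivadas de nuestra ecuación de la aceleración a(t) = -20·t^3 + 48·t^2 - 18·t + 2. Derivando la aceleración, obtenemos la sacudida: j(t) = -60·t^2 + 96·t - 18. Derivando la sacudida, obtenemos el snap: s(t) = 96 - 120·t. Usando s(t) = 96 - 120·t y sustituyendo t = 1, encontramos s = -24.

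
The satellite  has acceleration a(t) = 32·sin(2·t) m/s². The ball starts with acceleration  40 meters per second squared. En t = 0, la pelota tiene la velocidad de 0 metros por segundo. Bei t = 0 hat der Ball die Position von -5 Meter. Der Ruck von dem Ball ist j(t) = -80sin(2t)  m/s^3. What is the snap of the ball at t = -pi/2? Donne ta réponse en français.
Pour résoudre ceci, nous devons prendre 1 dérivée de notre équation du jerk j(t) = -80·sin(2·t). En dérivant le jerk, nous obtenons le snap: s(t) = -160·cos(2·t). De l'équation du snap s(t) = -160·cos(2·t), nous substituons t = -pi/2 pour obtenir s = 160.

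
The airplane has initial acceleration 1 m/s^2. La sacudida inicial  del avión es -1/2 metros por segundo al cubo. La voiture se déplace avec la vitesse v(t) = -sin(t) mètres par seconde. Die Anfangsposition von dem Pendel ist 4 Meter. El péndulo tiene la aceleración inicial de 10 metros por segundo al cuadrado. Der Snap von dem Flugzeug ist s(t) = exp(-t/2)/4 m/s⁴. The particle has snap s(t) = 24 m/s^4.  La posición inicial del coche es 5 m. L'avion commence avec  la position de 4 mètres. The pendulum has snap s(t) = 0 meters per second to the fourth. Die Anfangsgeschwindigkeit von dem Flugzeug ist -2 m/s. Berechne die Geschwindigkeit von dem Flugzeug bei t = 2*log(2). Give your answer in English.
Starting from snap s(t) = exp(-t/2)/4, we take 3 integrals. Integrating snap and using the initial condition j(0) = -1/2, we get j(t) = -exp(-t/2)/2. The integral of jerk is acceleration. Using a(0) = 1, we get a(t) = exp(-t/2). Finding the integral of a(t) and using v(0) = -2: v(t) = -2·exp(-t/2). From the given velocity equation v(t) = -2·exp(-t/2), we substitute t = 2*log(2) to get v = -1.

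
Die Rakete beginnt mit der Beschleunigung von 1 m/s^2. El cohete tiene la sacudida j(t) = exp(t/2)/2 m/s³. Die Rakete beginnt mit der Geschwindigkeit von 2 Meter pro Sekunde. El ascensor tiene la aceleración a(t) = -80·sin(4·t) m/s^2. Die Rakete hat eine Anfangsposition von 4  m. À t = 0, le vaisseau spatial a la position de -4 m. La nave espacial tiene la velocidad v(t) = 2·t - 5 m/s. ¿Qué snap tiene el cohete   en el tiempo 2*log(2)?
Debemos derivar nuestra ecuación de la sacudida j(t) = exp(t/2)/2 1 vez. Derivando la sacudida, obtenemos el snap: s(t) = exp(t/2)/4. Usando s(t) = exp(t/2)/4 y sustituyendo t = 2*log(2), encontramos s = 1/2.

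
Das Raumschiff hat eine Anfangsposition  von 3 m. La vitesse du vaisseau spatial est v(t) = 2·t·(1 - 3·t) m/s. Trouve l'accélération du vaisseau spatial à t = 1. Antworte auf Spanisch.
Para resolver esto, necesitamos tomar 1 derivada de nuestra ecuación de la velocidad v(t) = 2·t·(1 - 3·t). La derivada de la velocidad da la aceleración: a(t) = 2 - 12·t. Tenemos la aceleración a(t) = 2 - 12·t. Sustituyendo t = 1: a(1) = -10.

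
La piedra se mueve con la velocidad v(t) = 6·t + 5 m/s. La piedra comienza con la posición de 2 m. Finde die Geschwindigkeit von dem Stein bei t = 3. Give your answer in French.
Nous avons la vitesse v(t) = 6·t + 5. En substituant t = 3: v(3) = 23.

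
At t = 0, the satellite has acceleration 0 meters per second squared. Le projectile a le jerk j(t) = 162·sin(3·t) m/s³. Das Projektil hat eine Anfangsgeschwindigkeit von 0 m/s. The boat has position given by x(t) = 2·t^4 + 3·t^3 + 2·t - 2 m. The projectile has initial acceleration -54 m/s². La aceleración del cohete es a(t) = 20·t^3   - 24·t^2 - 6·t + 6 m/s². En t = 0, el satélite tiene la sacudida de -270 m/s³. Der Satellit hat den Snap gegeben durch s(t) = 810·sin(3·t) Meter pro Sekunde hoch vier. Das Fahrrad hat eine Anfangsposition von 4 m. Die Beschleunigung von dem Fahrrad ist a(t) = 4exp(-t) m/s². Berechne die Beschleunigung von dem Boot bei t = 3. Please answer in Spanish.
Para resolver esto, necesitamos tomar 2 derivadas de nuestra ecuación de la posición x(t) = 2·t^4 + 3·t^3 + 2·t - 2. Tomando d/dt de x(t), encontramos v(t) = 8·t^3 + 9·t^2 + 2. Derivando la velocidad, obtenemos la aceleración: a(t) = 24·t^2 + 18·t. De la ecuación de la aceleración a(t) = 24·t^2 + 18·t, sustituimos t = 3 para obtener a = 270.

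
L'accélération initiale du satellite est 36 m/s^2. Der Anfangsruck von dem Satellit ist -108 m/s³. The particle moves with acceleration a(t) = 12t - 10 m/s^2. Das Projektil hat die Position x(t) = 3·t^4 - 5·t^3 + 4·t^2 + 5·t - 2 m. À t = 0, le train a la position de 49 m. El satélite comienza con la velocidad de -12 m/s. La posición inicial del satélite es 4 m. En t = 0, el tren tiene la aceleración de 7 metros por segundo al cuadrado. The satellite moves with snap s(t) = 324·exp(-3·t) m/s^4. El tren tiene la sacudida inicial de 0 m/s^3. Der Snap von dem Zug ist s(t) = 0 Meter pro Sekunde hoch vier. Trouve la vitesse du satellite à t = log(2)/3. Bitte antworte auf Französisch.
En partant du snap s(t) = 324·exp(-3·t), nous prenons 3 intégrales. En prenant ∫s(t)dt et en appliquant j(0) = -108, nous trouvons j(t) = -108·exp(-3·t). En prenant ∫j(t)dt et en appliquant a(0) = 36, nous trouvons a(t) = 36·exp(-3·t). En intégrant l'accélération et en utilisant la condition initiale v(0) = -12, nous obtenons v(t) = -12·exp(-3·t). En utilisant v(t) = -12·exp(-3·t) et en substituant t = log(2)/3, nous trouvons v = -6.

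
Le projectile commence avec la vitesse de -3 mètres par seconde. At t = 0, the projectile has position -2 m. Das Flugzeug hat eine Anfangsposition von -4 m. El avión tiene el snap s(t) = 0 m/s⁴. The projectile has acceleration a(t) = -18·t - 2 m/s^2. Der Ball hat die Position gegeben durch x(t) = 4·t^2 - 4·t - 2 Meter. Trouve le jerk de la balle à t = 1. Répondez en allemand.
Wir müssen unsere Gleichung für die Position x(t) = 4·t^2 - 4·t - 2 3-mal ableiten. Durch Ableiten von der Position erhalten wir die Geschwindigkeit: v(t) = 8·t - 4. Durch Ableiten von der Geschwindigkeit erhalten wir die Beschleunigung: a(t) = 8. Durch Ableiten von der Beschleunigung erhalten wir den Ruck: j(t) = 0. Mit j(t) = 0 und Einsetzen von t = 1, finden wir j = 0.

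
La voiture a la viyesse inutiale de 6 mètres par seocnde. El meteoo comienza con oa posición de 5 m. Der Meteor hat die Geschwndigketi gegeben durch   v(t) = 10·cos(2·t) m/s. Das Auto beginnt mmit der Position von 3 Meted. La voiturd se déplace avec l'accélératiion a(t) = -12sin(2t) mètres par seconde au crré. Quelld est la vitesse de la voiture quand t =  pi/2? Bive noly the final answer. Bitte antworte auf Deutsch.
v(pi/2) = -6.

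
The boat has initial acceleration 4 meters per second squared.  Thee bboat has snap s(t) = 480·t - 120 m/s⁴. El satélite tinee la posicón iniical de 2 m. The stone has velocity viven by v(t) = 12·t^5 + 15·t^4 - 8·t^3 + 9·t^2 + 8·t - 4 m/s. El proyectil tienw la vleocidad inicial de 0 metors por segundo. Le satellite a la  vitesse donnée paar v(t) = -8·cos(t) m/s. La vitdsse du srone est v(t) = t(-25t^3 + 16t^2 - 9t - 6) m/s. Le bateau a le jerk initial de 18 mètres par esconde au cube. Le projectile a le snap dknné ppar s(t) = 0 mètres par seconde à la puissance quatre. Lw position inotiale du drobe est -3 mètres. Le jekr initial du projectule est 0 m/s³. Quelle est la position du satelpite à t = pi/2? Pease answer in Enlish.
We need to integrate our velocity equation v(t) = -8·cos(t) 1 time. Finding the antiderivative of v(t) and using x(0) = 2: x(t) = 2 - 8·sin(t). From the given position equation x(t) = 2 - 8·sin(t), we substitute t = pi/2 to get x = -6.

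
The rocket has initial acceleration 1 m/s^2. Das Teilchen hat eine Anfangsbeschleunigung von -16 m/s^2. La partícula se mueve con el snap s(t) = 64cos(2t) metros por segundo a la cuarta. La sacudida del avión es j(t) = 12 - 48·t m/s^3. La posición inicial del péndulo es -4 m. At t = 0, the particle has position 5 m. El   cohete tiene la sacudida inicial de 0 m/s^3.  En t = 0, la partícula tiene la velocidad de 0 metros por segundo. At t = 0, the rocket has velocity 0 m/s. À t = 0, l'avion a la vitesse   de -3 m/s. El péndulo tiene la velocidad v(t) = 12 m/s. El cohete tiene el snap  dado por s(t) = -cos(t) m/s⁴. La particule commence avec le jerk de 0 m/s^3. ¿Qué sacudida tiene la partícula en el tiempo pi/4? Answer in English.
To solve this, we need to take 1 antiderivative of our snap equation s(t) = 64·cos(2·t). The integral of snap, with j(0) = 0, gives jerk: j(t) = 32·sin(2·t). Using j(t) = 32·sin(2·t) and substituting t = pi/4, we find j = 32.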